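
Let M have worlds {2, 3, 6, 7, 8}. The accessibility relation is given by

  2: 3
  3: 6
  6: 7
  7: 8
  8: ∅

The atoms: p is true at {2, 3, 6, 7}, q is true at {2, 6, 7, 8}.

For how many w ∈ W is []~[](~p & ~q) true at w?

2: successors {3}; ~[](~p & ~q) there: 3:T. ✓
3: successors {6}; ~[](~p & ~q) there: 6:T. ✓
6: successors {7}; ~[](~p & ~q) there: 7:T. ✓
7: successors {8}; ~[](~p & ~q) there: 8:F. ✗
8: no successors, so []~[](~p & ~q) holds vacuously. ✓
Satisfying worlds: {2, 3, 6, 8}.

4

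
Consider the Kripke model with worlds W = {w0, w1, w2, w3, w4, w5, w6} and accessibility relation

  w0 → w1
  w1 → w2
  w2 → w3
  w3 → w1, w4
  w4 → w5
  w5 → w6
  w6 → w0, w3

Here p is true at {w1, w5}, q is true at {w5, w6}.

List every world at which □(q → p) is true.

w0: successors {w1}; q → p there: w1:T. ✓
w1: successors {w2}; q → p there: w2:T. ✓
w2: successors {w3}; q → p there: w3:T. ✓
w3: successors {w1, w4}; q → p there: w1:T, w4:T. ✓
w4: successors {w5}; q → p there: w5:T. ✓
w5: successors {w6}; q → p there: w6:F. ✗
w6: successors {w0, w3}; q → p there: w0:T, w3:T. ✓

{w0, w1, w2, w3, w4, w6}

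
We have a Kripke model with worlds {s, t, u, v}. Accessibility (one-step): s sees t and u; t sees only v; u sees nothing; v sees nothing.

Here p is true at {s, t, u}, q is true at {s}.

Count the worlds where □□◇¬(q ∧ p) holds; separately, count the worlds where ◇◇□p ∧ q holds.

3 and 1

For □□◇¬(q ∧ p):
s: successors {t, u}; □◇¬(q ∧ p) there: t:F, u:T. ✗
t: successors {v}; □◇¬(q ∧ p) there: v:T. ✓
u: no successors, so □□◇¬(q ∧ p) holds vacuously. ✓
v: no successors, so □□◇¬(q ∧ p) holds vacuously. ✓
— 3 worlds.
For ◇◇□p ∧ q:
s: ◇◇□p is T, q is T. ✓
t: ◇◇□p is F, q is F. ✗
u: ◇◇□p is F, q is F. ✗
v: ◇◇□p is F, q is F. ✗
— 1 world.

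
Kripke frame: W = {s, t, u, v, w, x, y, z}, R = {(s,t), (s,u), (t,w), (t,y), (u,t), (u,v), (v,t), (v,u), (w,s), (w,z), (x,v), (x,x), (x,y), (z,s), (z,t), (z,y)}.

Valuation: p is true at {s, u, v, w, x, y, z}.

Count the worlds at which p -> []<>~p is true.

s: p is T, []<>~p is F. ✗
t: p is F, []<>~p is F. ✓
u: p is T, []<>~p is F. ✗
v: p is T, []<>~p is F. ✗
w: p is T, []<>~p is T. ✓
x: p is T, []<>~p is F. ✗
y: p is T, []<>~p is T. ✓
z: p is T, []<>~p is F. ✗
Satisfying worlds: {t, w, y}.

3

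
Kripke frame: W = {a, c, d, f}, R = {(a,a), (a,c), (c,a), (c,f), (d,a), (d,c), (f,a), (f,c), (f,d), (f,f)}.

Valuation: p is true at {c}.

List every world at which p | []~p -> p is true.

{a, c, d, f}

a: p | []~p is F, p is F. ✓
c: p | []~p is T, p is T. ✓
d: p | []~p is F, p is F. ✓
f: p | []~p is F, p is F. ✓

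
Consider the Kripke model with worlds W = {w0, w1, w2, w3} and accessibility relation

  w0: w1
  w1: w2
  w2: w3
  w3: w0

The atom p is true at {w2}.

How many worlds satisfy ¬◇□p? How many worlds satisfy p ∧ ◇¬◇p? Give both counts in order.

For ¬◇□p:
w0: ◇□p is T. ✗
w1: ◇□p is F. ✓
w2: ◇□p is F. ✓
w3: ◇□p is F. ✓
— 3 worlds.
For p ∧ ◇¬◇p:
w0: p is F, ◇¬◇p is F. ✗
w1: p is F, ◇¬◇p is T. ✗
w2: p is T, ◇¬◇p is T. ✓
w3: p is F, ◇¬◇p is T. ✗
— 1 world.

3 and 1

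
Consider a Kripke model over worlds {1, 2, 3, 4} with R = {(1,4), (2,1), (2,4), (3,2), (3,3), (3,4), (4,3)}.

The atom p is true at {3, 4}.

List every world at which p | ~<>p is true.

1: p is F, ~<>p is F. ✗
2: p is F, ~<>p is F. ✗
3: p is T, ~<>p is F. ✓
4: p is T, ~<>p is F. ✓

{3, 4}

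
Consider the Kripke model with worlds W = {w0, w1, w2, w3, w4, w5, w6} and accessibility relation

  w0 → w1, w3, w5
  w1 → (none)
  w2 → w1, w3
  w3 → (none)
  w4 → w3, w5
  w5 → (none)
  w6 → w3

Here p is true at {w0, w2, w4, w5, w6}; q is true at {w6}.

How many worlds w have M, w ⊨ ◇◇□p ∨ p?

w0: ◇◇□p is F, p is T. ✓
w1: ◇◇□p is F, p is F. ✗
w2: ◇◇□p is F, p is T. ✓
w3: ◇◇□p is F, p is F. ✗
w4: ◇◇□p is F, p is T. ✓
w5: ◇◇□p is F, p is T. ✓
w6: ◇◇□p is F, p is T. ✓
Satisfying worlds: {w0, w2, w4, w5, w6}.

5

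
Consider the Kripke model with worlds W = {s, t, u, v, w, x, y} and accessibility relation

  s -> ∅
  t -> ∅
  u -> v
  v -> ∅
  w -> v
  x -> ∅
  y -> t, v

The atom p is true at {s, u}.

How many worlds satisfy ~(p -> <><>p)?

2

s: p -> <><>p is F. ✓
t: p -> <><>p is T. ✗
u: p -> <><>p is F. ✓
v: p -> <><>p is T. ✗
w: p -> <><>p is T. ✗
x: p -> <><>p is T. ✗
y: p -> <><>p is T. ✗
Satisfying worlds: {s, u}.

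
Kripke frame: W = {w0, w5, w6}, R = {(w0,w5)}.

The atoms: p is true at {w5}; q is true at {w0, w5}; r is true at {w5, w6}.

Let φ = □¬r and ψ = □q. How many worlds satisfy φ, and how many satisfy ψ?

For □¬r:
w0: successors {w5}; ¬r there: w5:F. ✗
w5: no successors, so □¬r holds vacuously. ✓
w6: no successors, so □¬r holds vacuously. ✓
— 2 worlds.
For □q:
w0: successors {w5}; q there: w5:T. ✓
w5: no successors, so □q holds vacuously. ✓
w6: no successors, so □q holds vacuously. ✓
— 3 worlds.

2 and 3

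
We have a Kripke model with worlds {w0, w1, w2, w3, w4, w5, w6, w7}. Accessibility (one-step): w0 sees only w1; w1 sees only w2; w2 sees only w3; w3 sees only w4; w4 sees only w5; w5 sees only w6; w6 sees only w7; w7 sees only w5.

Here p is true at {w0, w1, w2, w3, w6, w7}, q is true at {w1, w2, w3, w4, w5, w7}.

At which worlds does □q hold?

w0: successors {w1}; q there: w1:T. ✓
w1: successors {w2}; q there: w2:T. ✓
w2: successors {w3}; q there: w3:T. ✓
w3: successors {w4}; q there: w4:T. ✓
w4: successors {w5}; q there: w5:T. ✓
w5: successors {w6}; q there: w6:F. ✗
w6: successors {w7}; q there: w7:T. ✓
w7: successors {w5}; q there: w5:T. ✓

{w0, w1, w2, w3, w4, w6, w7}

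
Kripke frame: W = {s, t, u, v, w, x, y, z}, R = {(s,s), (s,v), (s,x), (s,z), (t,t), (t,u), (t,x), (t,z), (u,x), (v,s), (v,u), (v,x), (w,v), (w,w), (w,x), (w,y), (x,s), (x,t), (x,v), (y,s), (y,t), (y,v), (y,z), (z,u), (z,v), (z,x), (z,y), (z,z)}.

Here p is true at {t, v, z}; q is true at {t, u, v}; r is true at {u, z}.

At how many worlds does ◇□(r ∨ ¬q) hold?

s: successors {s, v, x, z}; □(r ∨ ¬q) there: s:F, v:T, x:F, z:F. ✓
t: successors {t, u, x, z}; □(r ∨ ¬q) there: t:F, u:T, x:F, z:F. ✓
u: successors {x}; □(r ∨ ¬q) there: x:F. ✗
v: successors {s, u, x}; □(r ∨ ¬q) there: s:F, u:T, x:F. ✓
w: successors {v, w, x, y}; □(r ∨ ¬q) there: v:T, w:F, x:F, y:F. ✓
x: successors {s, t, v}; □(r ∨ ¬q) there: s:F, t:F, v:T. ✓
y: successors {s, t, v, z}; □(r ∨ ¬q) there: s:F, t:F, v:T, z:F. ✓
z: successors {u, v, x, y, z}; □(r ∨ ¬q) there: u:T, v:T, x:F, y:F, z:F. ✓
Satisfying worlds: {s, t, v, w, x, y, z}.

7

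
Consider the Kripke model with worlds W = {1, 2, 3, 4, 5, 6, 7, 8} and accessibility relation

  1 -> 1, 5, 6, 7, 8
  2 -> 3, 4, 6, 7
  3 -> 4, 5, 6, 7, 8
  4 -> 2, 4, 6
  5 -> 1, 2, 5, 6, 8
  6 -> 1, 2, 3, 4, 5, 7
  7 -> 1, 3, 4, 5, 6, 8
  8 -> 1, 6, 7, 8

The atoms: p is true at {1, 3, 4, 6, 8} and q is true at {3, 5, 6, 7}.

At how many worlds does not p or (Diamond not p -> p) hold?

1: not p is F, Diamond not p -> p is T. ✓
2: not p is T, Diamond not p -> p is F. ✓
3: not p is F, Diamond not p -> p is T. ✓
4: not p is F, Diamond not p -> p is T. ✓
5: not p is T, Diamond not p -> p is F. ✓
6: not p is F, Diamond not p -> p is T. ✓
7: not p is T, Diamond not p -> p is F. ✓
8: not p is F, Diamond not p -> p is T. ✓
Satisfying worlds: {1, 2, 3, 4, 5, 6, 7, 8}.

8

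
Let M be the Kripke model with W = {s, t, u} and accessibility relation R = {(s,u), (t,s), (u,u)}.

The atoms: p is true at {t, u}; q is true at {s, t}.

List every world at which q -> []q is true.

s: q is T, []q is F. ✗
t: q is T, []q is T. ✓
u: q is F, []q is F. ✓

{t, u}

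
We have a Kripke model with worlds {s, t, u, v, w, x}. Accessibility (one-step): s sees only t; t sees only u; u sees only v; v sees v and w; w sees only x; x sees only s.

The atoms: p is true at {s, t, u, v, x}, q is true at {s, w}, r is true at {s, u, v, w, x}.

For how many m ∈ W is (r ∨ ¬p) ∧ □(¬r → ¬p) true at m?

s: r ∨ ¬p is T, □(¬r → ¬p) is F. ✗
t: r ∨ ¬p is F, □(¬r → ¬p) is T. ✗
u: r ∨ ¬p is T, □(¬r → ¬p) is T. ✓
v: r ∨ ¬p is T, □(¬r → ¬p) is T. ✓
w: r ∨ ¬p is T, □(¬r → ¬p) is T. ✓
x: r ∨ ¬p is T, □(¬r → ¬p) is T. ✓
Satisfying worlds: {u, v, w, x}.

4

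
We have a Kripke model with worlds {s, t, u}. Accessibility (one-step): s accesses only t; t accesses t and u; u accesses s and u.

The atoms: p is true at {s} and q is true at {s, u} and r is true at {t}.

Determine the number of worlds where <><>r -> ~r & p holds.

s: <><>r is T, ~r & p is T. ✓
t: <><>r is T, ~r & p is F. ✗
u: <><>r is T, ~r & p is F. ✗
Satisfying worlds: {s}.

1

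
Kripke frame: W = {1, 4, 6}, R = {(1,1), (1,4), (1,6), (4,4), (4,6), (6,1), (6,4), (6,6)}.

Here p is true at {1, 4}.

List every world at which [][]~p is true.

∅

1: successors {1, 4, 6}; []~p there: 1:F, 4:F, 6:F. ✗
4: successors {4, 6}; []~p there: 4:F, 6:F. ✗
6: successors {1, 4, 6}; []~p there: 1:F, 4:F, 6:F. ✗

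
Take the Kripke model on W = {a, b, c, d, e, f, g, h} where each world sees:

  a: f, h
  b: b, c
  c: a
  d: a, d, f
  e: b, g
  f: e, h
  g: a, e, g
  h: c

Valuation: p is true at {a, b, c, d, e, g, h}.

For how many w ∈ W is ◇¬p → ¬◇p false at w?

a: ◇¬p is T, ¬◇p is F. ✗
b: ◇¬p is F, ¬◇p is F. ✓
c: ◇¬p is F, ¬◇p is F. ✓
d: ◇¬p is T, ¬◇p is F. ✗
e: ◇¬p is F, ¬◇p is F. ✓
f: ◇¬p is F, ¬◇p is F. ✓
g: ◇¬p is F, ¬◇p is F. ✓
h: ◇¬p is F, ¬◇p is F. ✓
Satisfying worlds: {b, c, e, f, g, h}.
So ◇¬p → ¬◇p fails at the other 2 worlds.

2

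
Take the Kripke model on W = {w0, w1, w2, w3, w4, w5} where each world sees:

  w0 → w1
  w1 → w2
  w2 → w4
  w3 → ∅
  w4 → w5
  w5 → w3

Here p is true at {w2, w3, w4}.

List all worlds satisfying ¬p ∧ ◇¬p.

{w0}

w0: ¬p is T, ◇¬p is T. ✓
w1: ¬p is T, ◇¬p is F. ✗
w2: ¬p is F, ◇¬p is F. ✗
w3: ¬p is F, ◇¬p is F. ✗
w4: ¬p is F, ◇¬p is T. ✗
w5: ¬p is T, ◇¬p is F. ✗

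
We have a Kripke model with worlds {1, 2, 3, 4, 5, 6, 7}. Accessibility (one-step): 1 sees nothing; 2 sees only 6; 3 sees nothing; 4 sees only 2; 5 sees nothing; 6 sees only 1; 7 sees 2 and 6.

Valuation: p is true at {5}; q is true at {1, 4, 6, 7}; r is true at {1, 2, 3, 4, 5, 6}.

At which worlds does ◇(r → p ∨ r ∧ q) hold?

{2, 6, 7}

1: no successors, so ◇(r → p ∨ r ∧ q) fails. ✗
2: successors {6}; r → p ∨ r ∧ q there: 6:T. ✓
3: no successors, so ◇(r → p ∨ r ∧ q) fails. ✗
4: successors {2}; r → p ∨ r ∧ q there: 2:F. ✗
5: no successors, so ◇(r → p ∨ r ∧ q) fails. ✗
6: successors {1}; r → p ∨ r ∧ q there: 1:T. ✓
7: successors {2, 6}; r → p ∨ r ∧ q there: 2:F, 6:T. ✓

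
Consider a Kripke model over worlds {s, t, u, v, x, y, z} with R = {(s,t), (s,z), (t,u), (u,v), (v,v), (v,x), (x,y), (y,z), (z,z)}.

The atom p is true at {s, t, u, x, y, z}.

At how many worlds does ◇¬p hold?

2

s: successors {t, z}; ¬p there: t:F, z:F. ✗
t: successors {u}; ¬p there: u:F. ✗
u: successors {v}; ¬p there: v:T. ✓
v: successors {v, x}; ¬p there: v:T, x:F. ✓
x: successors {y}; ¬p there: y:F. ✗
y: successors {z}; ¬p there: z:F. ✗
z: successors {z}; ¬p there: z:F. ✗
Satisfying worlds: {u, v}.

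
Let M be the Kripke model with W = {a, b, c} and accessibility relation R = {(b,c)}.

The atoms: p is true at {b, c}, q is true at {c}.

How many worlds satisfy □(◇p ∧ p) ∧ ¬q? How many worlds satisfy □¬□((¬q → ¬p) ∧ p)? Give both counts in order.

1 and 2

For □(◇p ∧ p) ∧ ¬q:
a: □(◇p ∧ p) is T, ¬q is T. ✓
b: □(◇p ∧ p) is F, ¬q is T. ✗
c: □(◇p ∧ p) is T, ¬q is F. ✗
— 1 world.
For □¬□((¬q → ¬p) ∧ p):
a: no successors, so □¬□((¬q → ¬p) ∧ p) holds vacuously. ✓
b: successors {c}; ¬□((¬q → ¬p) ∧ p) there: c:F. ✗
c: no successors, so □¬□((¬q → ¬p) ∧ p) holds vacuously. ✓
— 2 worlds.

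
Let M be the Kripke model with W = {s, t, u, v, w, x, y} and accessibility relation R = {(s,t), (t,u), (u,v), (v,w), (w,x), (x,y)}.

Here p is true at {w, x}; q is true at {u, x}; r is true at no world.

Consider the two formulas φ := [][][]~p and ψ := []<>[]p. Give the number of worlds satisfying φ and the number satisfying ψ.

For [][][]~p:
s: successors {t}; [][]~p there: t:T. ✓
t: successors {u}; [][]~p there: u:F. ✗
u: successors {v}; [][]~p there: v:F. ✗
v: successors {w}; [][]~p there: w:T. ✓
w: successors {x}; [][]~p there: x:T. ✓
x: successors {y}; [][]~p there: y:T. ✓
y: no successors, so [][][]~p holds vacuously. ✓
— 5 worlds.
For []<>[]p:
s: successors {t}; <>[]p there: t:F. ✗
t: successors {u}; <>[]p there: u:T. ✓
u: successors {v}; <>[]p there: v:T. ✓
v: successors {w}; <>[]p there: w:F. ✗
w: successors {x}; <>[]p there: x:T. ✓
x: successors {y}; <>[]p there: y:F. ✗
y: no successors, so []<>[]p holds vacuously. ✓
— 4 worlds.

5 and 4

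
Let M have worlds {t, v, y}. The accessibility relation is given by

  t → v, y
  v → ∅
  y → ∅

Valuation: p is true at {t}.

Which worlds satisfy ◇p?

t: successors {v, y}; p there: v:F, y:F. ✗
v: no successors, so ◇p fails. ✗
y: no successors, so ◇p fails. ✗

∅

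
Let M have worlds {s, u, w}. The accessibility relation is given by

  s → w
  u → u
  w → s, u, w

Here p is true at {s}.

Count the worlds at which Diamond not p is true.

s: successors {w}; not p there: w:T. ✓
u: successors {u}; not p there: u:T. ✓
w: successors {s, u, w}; not p there: s:F, u:T, w:T. ✓
Satisfying worlds: {s, u, w}.

3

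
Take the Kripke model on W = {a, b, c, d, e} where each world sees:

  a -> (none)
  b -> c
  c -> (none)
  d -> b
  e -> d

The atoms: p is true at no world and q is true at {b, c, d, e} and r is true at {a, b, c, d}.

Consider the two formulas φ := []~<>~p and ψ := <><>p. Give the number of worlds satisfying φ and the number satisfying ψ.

For []~<>~p:
a: no successors, so []~<>~p holds vacuously. ✓
b: successors {c}; ~<>~p there: c:T. ✓
c: no successors, so []~<>~p holds vacuously. ✓
d: successors {b}; ~<>~p there: b:F. ✗
e: successors {d}; ~<>~p there: d:F. ✗
— 3 worlds.
For <><>p:
a: no successors, so <><>p fails. ✗
b: successors {c}; <>p there: c:F. ✗
c: no successors, so <><>p fails. ✗
d: successors {b}; <>p there: b:F. ✗
e: successors {d}; <>p there: d:F. ✗
— 0 worlds.

3 and 0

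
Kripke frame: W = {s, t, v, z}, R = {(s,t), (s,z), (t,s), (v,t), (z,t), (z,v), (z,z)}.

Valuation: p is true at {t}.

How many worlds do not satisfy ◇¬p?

1

s: successors {t, z}; ¬p there: t:F, z:T. ✓
t: successors {s}; ¬p there: s:T. ✓
v: successors {t}; ¬p there: t:F. ✗
z: successors {t, v, z}; ¬p there: t:F, v:T, z:T. ✓
Satisfying worlds: {s, t, z}.
So ◇¬p fails at the other 1 world.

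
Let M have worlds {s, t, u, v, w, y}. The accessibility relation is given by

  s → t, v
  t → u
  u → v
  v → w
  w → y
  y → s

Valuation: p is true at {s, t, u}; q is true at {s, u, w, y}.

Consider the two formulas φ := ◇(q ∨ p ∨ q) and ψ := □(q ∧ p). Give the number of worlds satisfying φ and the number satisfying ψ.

For ◇(q ∨ p ∨ q):
s: successors {t, v}; q ∨ p ∨ q there: t:T, v:F. ✓
t: successors {u}; q ∨ p ∨ q there: u:T. ✓
u: successors {v}; q ∨ p ∨ q there: v:F. ✗
v: successors {w}; q ∨ p ∨ q there: w:T. ✓
w: successors {y}; q ∨ p ∨ q there: y:T. ✓
y: successors {s}; q ∨ p ∨ q there: s:T. ✓
— 5 worlds.
For □(q ∧ p):
s: successors {t, v}; q ∧ p there: t:F, v:F. ✗
t: successors {u}; q ∧ p there: u:T. ✓
u: successors {v}; q ∧ p there: v:F. ✗
v: successors {w}; q ∧ p there: w:F. ✗
w: successors {y}; q ∧ p there: y:F. ✗
y: successors {s}; q ∧ p there: s:T. ✓
— 2 worlds.

5 and 2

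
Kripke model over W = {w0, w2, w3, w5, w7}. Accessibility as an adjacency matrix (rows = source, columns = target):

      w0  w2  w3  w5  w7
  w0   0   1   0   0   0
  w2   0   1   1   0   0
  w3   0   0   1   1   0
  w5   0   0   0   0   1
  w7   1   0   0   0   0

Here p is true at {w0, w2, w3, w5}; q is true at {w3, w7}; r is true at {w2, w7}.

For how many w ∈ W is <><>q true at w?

3

w0: successors {w2}; <>q there: w2:T. ✓
w2: successors {w2, w3}; <>q there: w2:T, w3:T. ✓
w3: successors {w3, w5}; <>q there: w3:T, w5:T. ✓
w5: successors {w7}; <>q there: w7:F. ✗
w7: successors {w0}; <>q there: w0:F. ✗
Satisfying worlds: {w0, w2, w3}.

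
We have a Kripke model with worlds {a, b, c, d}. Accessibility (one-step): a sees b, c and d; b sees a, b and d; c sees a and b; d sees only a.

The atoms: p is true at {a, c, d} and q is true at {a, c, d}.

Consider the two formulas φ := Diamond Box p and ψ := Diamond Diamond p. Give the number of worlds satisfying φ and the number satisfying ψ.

2 and 4

For Diamond Box p:
a: successors {b, c, d}; Box p there: b:F, c:F, d:T. ✓
b: successors {a, b, d}; Box p there: a:F, b:F, d:T. ✓
c: successors {a, b}; Box p there: a:F, b:F. ✗
d: successors {a}; Box p there: a:F. ✗
— 2 worlds.
For Diamond Diamond p:
a: successors {b, c, d}; Diamond p there: b:T, c:T, d:T. ✓
b: successors {a, b, d}; Diamond p there: a:T, b:T, d:T. ✓
c: successors {a, b}; Diamond p there: a:T, b:T. ✓
d: successors {a}; Diamond p there: a:T. ✓
— 4 worlds.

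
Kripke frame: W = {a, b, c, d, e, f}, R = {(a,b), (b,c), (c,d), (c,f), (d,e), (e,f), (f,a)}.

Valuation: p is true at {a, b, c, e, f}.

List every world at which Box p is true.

{a, b, d, e, f}

a: successors {b}; p there: b:T. ✓
b: successors {c}; p there: c:T. ✓
c: successors {d, f}; p there: d:F, f:T. ✗
d: successors {e}; p there: e:T. ✓
e: successors {f}; p there: f:T. ✓
f: successors {a}; p there: a:T. ✓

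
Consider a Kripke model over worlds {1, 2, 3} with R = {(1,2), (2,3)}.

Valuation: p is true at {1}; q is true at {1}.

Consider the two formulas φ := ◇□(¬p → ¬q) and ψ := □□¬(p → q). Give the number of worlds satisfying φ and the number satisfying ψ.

2 and 2

For ◇□(¬p → ¬q):
1: successors {2}; □(¬p → ¬q) there: 2:T. ✓
2: successors {3}; □(¬p → ¬q) there: 3:T. ✓
3: no successors, so ◇□(¬p → ¬q) fails. ✗
— 2 worlds.
For □□¬(p → q):
1: successors {2}; □¬(p → q) there: 2:F. ✗
2: successors {3}; □¬(p → q) there: 3:T. ✓
3: no successors, so □□¬(p → q) holds vacuously. ✓
— 2 worlds.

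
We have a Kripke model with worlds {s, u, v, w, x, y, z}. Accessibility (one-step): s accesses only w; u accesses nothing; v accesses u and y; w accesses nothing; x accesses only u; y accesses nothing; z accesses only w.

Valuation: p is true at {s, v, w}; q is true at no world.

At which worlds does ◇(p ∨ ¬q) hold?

s: successors {w}; p ∨ ¬q there: w:T. ✓
u: no successors, so ◇(p ∨ ¬q) fails. ✗
v: successors {u, y}; p ∨ ¬q there: u:T, y:T. ✓
w: no successors, so ◇(p ∨ ¬q) fails. ✗
x: successors {u}; p ∨ ¬q there: u:T. ✓
y: no successors, so ◇(p ∨ ¬q) fails. ✗
z: successors {w}; p ∨ ¬q there: w:T. ✓

{s, v, x, z}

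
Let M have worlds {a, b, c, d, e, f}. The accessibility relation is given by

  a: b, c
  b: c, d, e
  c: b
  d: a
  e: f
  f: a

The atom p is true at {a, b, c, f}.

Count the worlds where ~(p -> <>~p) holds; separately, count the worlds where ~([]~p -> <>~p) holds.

3 and 0

For ~(p -> <>~p):
a: p -> <>~p is F. ✓
b: p -> <>~p is T. ✗
c: p -> <>~p is F. ✓
d: p -> <>~p is T. ✗
e: p -> <>~p is T. ✗
f: p -> <>~p is F. ✓
— 3 worlds.
For ~([]~p -> <>~p):
a: []~p -> <>~p is T. ✗
b: []~p -> <>~p is T. ✗
c: []~p -> <>~p is T. ✗
d: []~p -> <>~p is T. ✗
e: []~p -> <>~p is T. ✗
f: []~p -> <>~p is T. ✗
— 0 worlds.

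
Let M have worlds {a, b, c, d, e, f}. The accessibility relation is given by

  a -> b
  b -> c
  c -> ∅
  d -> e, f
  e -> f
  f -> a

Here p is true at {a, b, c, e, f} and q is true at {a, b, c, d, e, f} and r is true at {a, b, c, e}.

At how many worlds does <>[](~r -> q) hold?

5

a: successors {b}; [](~r -> q) there: b:T. ✓
b: successors {c}; [](~r -> q) there: c:T. ✓
c: no successors, so <>[](~r -> q) fails. ✗
d: successors {e, f}; [](~r -> q) there: e:T, f:T. ✓
e: successors {f}; [](~r -> q) there: f:T. ✓
f: successors {a}; [](~r -> q) there: a:T. ✓
Satisfying worlds: {a, b, d, e, f}.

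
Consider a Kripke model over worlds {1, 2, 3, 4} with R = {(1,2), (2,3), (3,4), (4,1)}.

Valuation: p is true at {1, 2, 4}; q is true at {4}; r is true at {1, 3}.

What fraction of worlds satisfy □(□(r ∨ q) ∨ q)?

3/4

1: successors {2}; □(r ∨ q) ∨ q there: 2:T. ✓
2: successors {3}; □(r ∨ q) ∨ q there: 3:T. ✓
3: successors {4}; □(r ∨ q) ∨ q there: 4:T. ✓
4: successors {1}; □(r ∨ q) ∨ q there: 1:F. ✗
That's 3 of 4 worlds, so 3/4.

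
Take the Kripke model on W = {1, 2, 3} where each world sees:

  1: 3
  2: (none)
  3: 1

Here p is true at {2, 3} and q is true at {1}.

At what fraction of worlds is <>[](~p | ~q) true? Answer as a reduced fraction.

1: successors {3}; [](~p | ~q) there: 3:T. ✓
2: no successors, so <>[](~p | ~q) fails. ✗
3: successors {1}; [](~p | ~q) there: 1:T. ✓
That's 2 of 3 worlds, so 2/3.

2/3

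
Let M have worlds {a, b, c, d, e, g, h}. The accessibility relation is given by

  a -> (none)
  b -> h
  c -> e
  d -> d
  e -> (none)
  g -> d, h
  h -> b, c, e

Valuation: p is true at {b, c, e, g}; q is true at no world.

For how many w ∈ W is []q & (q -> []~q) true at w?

2

a: []q is T, q -> []~q is T. ✓
b: []q is F, q -> []~q is T. ✗
c: []q is F, q -> []~q is T. ✗
d: []q is F, q -> []~q is T. ✗
e: []q is T, q -> []~q is T. ✓
g: []q is F, q -> []~q is T. ✗
h: []q is F, q -> []~q is T. ✗
Satisfying worlds: {a, e}.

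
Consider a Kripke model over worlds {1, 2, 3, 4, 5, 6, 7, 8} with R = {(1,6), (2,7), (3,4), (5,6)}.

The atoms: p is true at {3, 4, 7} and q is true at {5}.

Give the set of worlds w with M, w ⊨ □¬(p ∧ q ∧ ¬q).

1: successors {6}; ¬(p ∧ q ∧ ¬q) there: 6:T. ✓
2: successors {7}; ¬(p ∧ q ∧ ¬q) there: 7:T. ✓
3: successors {4}; ¬(p ∧ q ∧ ¬q) there: 4:T. ✓
4: no successors, so □¬(p ∧ q ∧ ¬q) holds vacuously. ✓
5: successors {6}; ¬(p ∧ q ∧ ¬q) there: 6:T. ✓
6: no successors, so □¬(p ∧ q ∧ ¬q) holds vacuously. ✓
7: no successors, so □¬(p ∧ q ∧ ¬q) holds vacuously. ✓
8: no successors, so □¬(p ∧ q ∧ ¬q) holds vacuously. ✓

{1, 2, 3, 4, 5, 6, 7, 8}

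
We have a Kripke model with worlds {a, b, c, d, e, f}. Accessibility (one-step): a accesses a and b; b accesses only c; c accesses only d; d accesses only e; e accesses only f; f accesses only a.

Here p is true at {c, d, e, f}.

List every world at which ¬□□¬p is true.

a: □□¬p is F. ✓
b: □□¬p is F. ✓
c: □□¬p is F. ✓
d: □□¬p is F. ✓
e: □□¬p is T. ✗
f: □□¬p is T. ✗

{a, b, c, d}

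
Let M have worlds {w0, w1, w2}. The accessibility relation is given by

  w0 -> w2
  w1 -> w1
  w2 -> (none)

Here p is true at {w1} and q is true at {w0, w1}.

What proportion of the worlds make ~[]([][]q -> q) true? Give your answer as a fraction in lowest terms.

1/3

w0: []([][]q -> q) is F. ✓
w1: []([][]q -> q) is T. ✗
w2: []([][]q -> q) is T. ✗
That's 1 of 3 worlds, so 1/3.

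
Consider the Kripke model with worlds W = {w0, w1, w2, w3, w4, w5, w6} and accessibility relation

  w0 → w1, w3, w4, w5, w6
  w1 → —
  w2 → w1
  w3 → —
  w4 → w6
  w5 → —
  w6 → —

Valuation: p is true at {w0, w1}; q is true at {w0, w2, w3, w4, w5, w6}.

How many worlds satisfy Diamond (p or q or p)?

w0: successors {w1, w3, w4, w5, w6}; p or q or p there: w1:T, w3:T, w4:T, w5:T, w6:T. ✓
w1: no successors, so Diamond (p or q or p) fails. ✗
w2: successors {w1}; p or q or p there: w1:T. ✓
w3: no successors, so Diamond (p or q or p) fails. ✗
w4: successors {w6}; p or q or p there: w6:T. ✓
w5: no successors, so Diamond (p or q or p) fails. ✗
w6: no successors, so Diamond (p or q or p) fails. ✗
Satisfying worlds: {w0, w2, w4}.

3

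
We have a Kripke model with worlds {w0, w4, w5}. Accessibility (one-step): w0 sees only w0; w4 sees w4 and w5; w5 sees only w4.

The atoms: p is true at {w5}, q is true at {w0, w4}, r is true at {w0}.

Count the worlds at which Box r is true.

1

w0: successors {w0}; r there: w0:T. ✓
w4: successors {w4, w5}; r there: w4:F, w5:F. ✗
w5: successors {w4}; r there: w4:F. ✗
Satisfying worlds: {w0}.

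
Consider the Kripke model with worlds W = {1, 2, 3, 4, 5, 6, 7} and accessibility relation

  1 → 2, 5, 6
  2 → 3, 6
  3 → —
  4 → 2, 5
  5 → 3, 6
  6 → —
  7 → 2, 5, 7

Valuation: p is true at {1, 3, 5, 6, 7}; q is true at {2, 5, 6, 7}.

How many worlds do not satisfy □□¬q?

1: successors {2, 5, 6}; □¬q there: 2:F, 5:F, 6:T. ✗
2: successors {3, 6}; □¬q there: 3:T, 6:T. ✓
3: no successors, so □□¬q holds vacuously. ✓
4: successors {2, 5}; □¬q there: 2:F, 5:F. ✗
5: successors {3, 6}; □¬q there: 3:T, 6:T. ✓
6: no successors, so □□¬q holds vacuously. ✓
7: successors {2, 5, 7}; □¬q there: 2:F, 5:F, 7:F. ✗
Satisfying worlds: {2, 3, 5, 6}.
So □□¬q fails at the other 3 worlds.

3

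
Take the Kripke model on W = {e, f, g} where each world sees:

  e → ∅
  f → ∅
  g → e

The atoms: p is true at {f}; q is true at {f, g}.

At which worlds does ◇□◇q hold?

e: no successors, so ◇□◇q fails. ✗
f: no successors, so ◇□◇q fails. ✗
g: successors {e}; □◇q there: e:T. ✓

{g}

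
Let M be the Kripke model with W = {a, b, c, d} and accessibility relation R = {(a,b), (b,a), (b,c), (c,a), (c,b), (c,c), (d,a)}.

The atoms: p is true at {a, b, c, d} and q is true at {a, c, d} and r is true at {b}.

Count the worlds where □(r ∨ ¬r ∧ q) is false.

a: successors {b}; r ∨ ¬r ∧ q there: b:T. ✓
b: successors {a, c}; r ∨ ¬r ∧ q there: a:T, c:T. ✓
c: successors {a, b, c}; r ∨ ¬r ∧ q there: a:T, b:T, c:T. ✓
d: successors {a}; r ∨ ¬r ∧ q there: a:T. ✓
Satisfying worlds: {a, b, c, d}.
So □(r ∨ ¬r ∧ q) fails at the other 0 worlds.

0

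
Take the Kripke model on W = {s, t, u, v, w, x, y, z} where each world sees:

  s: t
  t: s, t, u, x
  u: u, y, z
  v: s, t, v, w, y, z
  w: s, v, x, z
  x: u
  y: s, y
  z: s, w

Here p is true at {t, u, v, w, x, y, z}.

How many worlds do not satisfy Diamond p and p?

1

s: Diamond p is T, p is F. ✗
t: Diamond p is T, p is T. ✓
u: Diamond p is T, p is T. ✓
v: Diamond p is T, p is T. ✓
w: Diamond p is T, p is T. ✓
x: Diamond p is T, p is T. ✓
y: Diamond p is T, p is T. ✓
z: Diamond p is T, p is T. ✓
Satisfying worlds: {t, u, v, w, x, y, z}.
So Diamond p and p fails at the other 1 world.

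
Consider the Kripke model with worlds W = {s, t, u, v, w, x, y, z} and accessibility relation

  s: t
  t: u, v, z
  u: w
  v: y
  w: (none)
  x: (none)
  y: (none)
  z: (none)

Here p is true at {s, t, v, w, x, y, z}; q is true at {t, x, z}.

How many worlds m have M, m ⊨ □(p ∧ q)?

5

s: successors {t}; p ∧ q there: t:T. ✓
t: successors {u, v, z}; p ∧ q there: u:F, v:F, z:T. ✗
u: successors {w}; p ∧ q there: w:F. ✗
v: successors {y}; p ∧ q there: y:F. ✗
w: no successors, so □(p ∧ q) holds vacuously. ✓
x: no successors, so □(p ∧ q) holds vacuously. ✓
y: no successors, so □(p ∧ q) holds vacuously. ✓
z: no successors, so □(p ∧ q) holds vacuously. ✓
Satisfying worlds: {s, w, x, y, z}.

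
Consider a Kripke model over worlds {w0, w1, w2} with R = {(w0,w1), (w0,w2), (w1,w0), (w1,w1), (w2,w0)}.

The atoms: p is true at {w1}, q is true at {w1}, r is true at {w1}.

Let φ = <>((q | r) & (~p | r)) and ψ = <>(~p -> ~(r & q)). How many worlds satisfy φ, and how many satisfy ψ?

For <>((q | r) & (~p | r)):
w0: successors {w1, w2}; (q | r) & (~p | r) there: w1:T, w2:F. ✓
w1: successors {w0, w1}; (q | r) & (~p | r) there: w0:F, w1:T. ✓
w2: successors {w0}; (q | r) & (~p | r) there: w0:F. ✗
— 2 worlds.
For <>(~p -> ~(r & q)):
w0: successors {w1, w2}; ~p -> ~(r & q) there: w1:T, w2:T. ✓
w1: successors {w0, w1}; ~p -> ~(r & q) there: w0:T, w1:T. ✓
w2: successors {w0}; ~p -> ~(r & q) there: w0:T. ✓
— 3 worlds.

2 and 3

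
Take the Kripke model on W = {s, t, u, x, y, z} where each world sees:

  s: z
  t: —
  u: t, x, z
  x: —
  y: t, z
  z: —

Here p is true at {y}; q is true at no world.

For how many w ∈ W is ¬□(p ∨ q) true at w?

3

s: □(p ∨ q) is F. ✓
t: □(p ∨ q) is T. ✗
u: □(p ∨ q) is F. ✓
x: □(p ∨ q) is T. ✗
y: □(p ∨ q) is F. ✓
z: □(p ∨ q) is T. ✗
Satisfying worlds: {s, u, y}.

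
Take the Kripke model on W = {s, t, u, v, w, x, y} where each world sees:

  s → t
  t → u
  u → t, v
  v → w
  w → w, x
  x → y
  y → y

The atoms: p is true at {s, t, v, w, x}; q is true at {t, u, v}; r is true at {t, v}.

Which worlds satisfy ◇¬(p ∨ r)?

{t, x, y}

s: successors {t}; ¬(p ∨ r) there: t:F. ✗
t: successors {u}; ¬(p ∨ r) there: u:T. ✓
u: successors {t, v}; ¬(p ∨ r) there: t:F, v:F. ✗
v: successors {w}; ¬(p ∨ r) there: w:F. ✗
w: successors {w, x}; ¬(p ∨ r) there: w:F, x:F. ✗
x: successors {y}; ¬(p ∨ r) there: y:T. ✓
y: successors {y}; ¬(p ∨ r) there: y:T. ✓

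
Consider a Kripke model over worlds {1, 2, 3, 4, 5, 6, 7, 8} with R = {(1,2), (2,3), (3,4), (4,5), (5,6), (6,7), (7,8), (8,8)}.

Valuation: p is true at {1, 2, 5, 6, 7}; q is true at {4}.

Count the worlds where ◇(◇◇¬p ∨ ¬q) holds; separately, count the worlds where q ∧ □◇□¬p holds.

For ◇(◇◇¬p ∨ ¬q):
1: successors {2}; ◇◇¬p ∨ ¬q there: 2:T. ✓
2: successors {3}; ◇◇¬p ∨ ¬q there: 3:T. ✓
3: successors {4}; ◇◇¬p ∨ ¬q there: 4:F. ✗
4: successors {5}; ◇◇¬p ∨ ¬q there: 5:T. ✓
5: successors {6}; ◇◇¬p ∨ ¬q there: 6:T. ✓
6: successors {7}; ◇◇¬p ∨ ¬q there: 7:T. ✓
7: successors {8}; ◇◇¬p ∨ ¬q there: 8:T. ✓
8: successors {8}; ◇◇¬p ∨ ¬q there: 8:T. ✓
— 7 worlds.
For q ∧ □◇□¬p:
1: q is F, □◇□¬p is T. ✗
2: q is F, □◇□¬p is F. ✗
3: q is F, □◇□¬p is F. ✗
4: q is T, □◇□¬p is F. ✗
5: q is F, □◇□¬p is T. ✗
6: q is F, □◇□¬p is T. ✗
7: q is F, □◇□¬p is T. ✗
8: q is F, □◇□¬p is T. ✗
— 0 worlds.

7 and 0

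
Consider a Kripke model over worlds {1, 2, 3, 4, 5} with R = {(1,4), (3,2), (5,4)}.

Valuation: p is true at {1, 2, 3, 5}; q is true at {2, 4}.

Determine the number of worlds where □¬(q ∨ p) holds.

2

1: successors {4}; ¬(q ∨ p) there: 4:F. ✗
2: no successors, so □¬(q ∨ p) holds vacuously. ✓
3: successors {2}; ¬(q ∨ p) there: 2:F. ✗
4: no successors, so □¬(q ∨ p) holds vacuously. ✓
5: successors {4}; ¬(q ∨ p) there: 4:F. ✗
Satisfying worlds: {2, 4}.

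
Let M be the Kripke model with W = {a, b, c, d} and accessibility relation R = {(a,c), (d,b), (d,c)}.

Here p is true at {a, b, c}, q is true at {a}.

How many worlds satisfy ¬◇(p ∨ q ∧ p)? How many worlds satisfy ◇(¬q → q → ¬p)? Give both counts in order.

For ¬◇(p ∨ q ∧ p):
a: ◇(p ∨ q ∧ p) is T. ✗
b: ◇(p ∨ q ∧ p) is F. ✓
c: ◇(p ∨ q ∧ p) is F. ✓
d: ◇(p ∨ q ∧ p) is T. ✗
— 2 worlds.
For ◇(¬q → q → ¬p):
a: successors {c}; ¬q → q → ¬p there: c:T. ✓
b: no successors, so ◇(¬q → q → ¬p) fails. ✗
c: no successors, so ◇(¬q → q → ¬p) fails. ✗
d: successors {b, c}; ¬q → q → ¬p there: b:T, c:T. ✓
— 2 worlds.

2 and 2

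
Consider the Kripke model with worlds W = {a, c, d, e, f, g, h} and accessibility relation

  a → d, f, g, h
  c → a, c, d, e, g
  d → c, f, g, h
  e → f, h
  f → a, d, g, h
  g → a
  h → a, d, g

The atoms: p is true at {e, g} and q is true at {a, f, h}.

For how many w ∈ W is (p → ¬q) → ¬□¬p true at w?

5

a: p → ¬q is T, ¬□¬p is T. ✓
c: p → ¬q is T, ¬□¬p is T. ✓
d: p → ¬q is T, ¬□¬p is T. ✓
e: p → ¬q is T, ¬□¬p is F. ✗
f: p → ¬q is T, ¬□¬p is T. ✓
g: p → ¬q is T, ¬□¬p is F. ✗
h: p → ¬q is T, ¬□¬p is T. ✓
Satisfying worlds: {a, c, d, f, h}.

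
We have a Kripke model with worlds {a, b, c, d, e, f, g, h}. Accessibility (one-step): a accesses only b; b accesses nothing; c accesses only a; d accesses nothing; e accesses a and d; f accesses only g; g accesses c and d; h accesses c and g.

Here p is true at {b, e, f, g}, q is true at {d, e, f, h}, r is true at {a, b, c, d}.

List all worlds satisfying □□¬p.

a: successors {b}; □¬p there: b:T. ✓
b: no successors, so □□¬p holds vacuously. ✓
c: successors {a}; □¬p there: a:F. ✗
d: no successors, so □□¬p holds vacuously. ✓
e: successors {a, d}; □¬p there: a:F, d:T. ✗
f: successors {g}; □¬p there: g:T. ✓
g: successors {c, d}; □¬p there: c:T, d:T. ✓
h: successors {c, g}; □¬p there: c:T, g:T. ✓

{a, b, d, f, g, h}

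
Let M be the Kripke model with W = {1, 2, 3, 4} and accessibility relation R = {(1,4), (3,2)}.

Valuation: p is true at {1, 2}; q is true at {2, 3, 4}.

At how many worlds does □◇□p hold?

2

1: successors {4}; ◇□p there: 4:F. ✗
2: no successors, so □◇□p holds vacuously. ✓
3: successors {2}; ◇□p there: 2:F. ✗
4: no successors, so □◇□p holds vacuously. ✓
Satisfying worlds: {2, 4}.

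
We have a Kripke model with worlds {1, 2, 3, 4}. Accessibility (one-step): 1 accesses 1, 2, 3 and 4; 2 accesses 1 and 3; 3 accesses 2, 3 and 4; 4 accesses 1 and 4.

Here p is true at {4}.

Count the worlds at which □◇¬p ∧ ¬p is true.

1: □◇¬p is T, ¬p is T. ✓
2: □◇¬p is T, ¬p is T. ✓
3: □◇¬p is T, ¬p is T. ✓
4: □◇¬p is T, ¬p is F. ✗
Satisfying worlds: {1, 2, 3}.

3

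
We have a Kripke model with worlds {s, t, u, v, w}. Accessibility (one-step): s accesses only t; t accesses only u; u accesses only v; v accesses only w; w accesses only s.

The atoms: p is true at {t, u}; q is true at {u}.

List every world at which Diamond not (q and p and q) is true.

{s, u, v, w}

s: successors {t}; not (q and p and q) there: t:T. ✓
t: successors {u}; not (q and p and q) there: u:F. ✗
u: successors {v}; not (q and p and q) there: v:T. ✓
v: successors {w}; not (q and p and q) there: w:T. ✓
w: successors {s}; not (q and p and q) there: s:T. ✓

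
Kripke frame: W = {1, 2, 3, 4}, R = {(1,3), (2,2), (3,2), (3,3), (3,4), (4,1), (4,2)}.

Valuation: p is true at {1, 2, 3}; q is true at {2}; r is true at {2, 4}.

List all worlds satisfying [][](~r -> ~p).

1: successors {3}; [](~r -> ~p) there: 3:F. ✗
2: successors {2}; [](~r -> ~p) there: 2:T. ✓
3: successors {2, 3, 4}; [](~r -> ~p) there: 2:T, 3:F, 4:F. ✗
4: successors {1, 2}; [](~r -> ~p) there: 1:F, 2:T. ✗

{2}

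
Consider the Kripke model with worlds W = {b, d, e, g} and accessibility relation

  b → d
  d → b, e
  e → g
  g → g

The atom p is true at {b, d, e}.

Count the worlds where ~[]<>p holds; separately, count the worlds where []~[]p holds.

3 and 2

For ~[]<>p:
b: []<>p is T. ✗
d: []<>p is F. ✓
e: []<>p is F. ✓
g: []<>p is F. ✓
— 3 worlds.
For []~[]p:
b: successors {d}; ~[]p there: d:F. ✗
d: successors {b, e}; ~[]p there: b:F, e:T. ✗
e: successors {g}; ~[]p there: g:T. ✓
g: successors {g}; ~[]p there: g:T. ✓
— 2 worlds.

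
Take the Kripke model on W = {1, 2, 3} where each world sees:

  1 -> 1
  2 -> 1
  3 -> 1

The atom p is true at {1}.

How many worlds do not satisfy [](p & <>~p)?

1: successors {1}; p & <>~p there: 1:F. ✗
2: successors {1}; p & <>~p there: 1:F. ✗
3: successors {1}; p & <>~p there: 1:F. ✗
Satisfying worlds: ∅.
So [](p & <>~p) fails at the other 3 worlds.

3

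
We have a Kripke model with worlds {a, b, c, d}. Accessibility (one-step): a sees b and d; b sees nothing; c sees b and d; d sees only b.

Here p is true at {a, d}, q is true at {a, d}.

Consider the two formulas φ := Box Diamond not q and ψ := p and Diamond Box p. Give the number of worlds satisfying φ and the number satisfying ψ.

For Box Diamond not q:
a: successors {b, d}; Diamond not q there: b:F, d:T. ✗
b: no successors, so Box Diamond not q holds vacuously. ✓
c: successors {b, d}; Diamond not q there: b:F, d:T. ✗
d: successors {b}; Diamond not q there: b:F. ✗
— 1 world.
For p and Diamond Box p:
a: p is T, Diamond Box p is T. ✓
b: p is F, Diamond Box p is F. ✗
c: p is F, Diamond Box p is T. ✗
d: p is T, Diamond Box p is T. ✓
— 2 worlds.

1 and 2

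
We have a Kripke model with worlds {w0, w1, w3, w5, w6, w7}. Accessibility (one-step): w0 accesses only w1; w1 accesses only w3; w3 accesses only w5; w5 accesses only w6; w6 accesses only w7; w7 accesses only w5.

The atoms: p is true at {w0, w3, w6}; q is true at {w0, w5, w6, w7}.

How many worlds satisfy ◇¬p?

w0: successors {w1}; ¬p there: w1:T. ✓
w1: successors {w3}; ¬p there: w3:F. ✗
w3: successors {w5}; ¬p there: w5:T. ✓
w5: successors {w6}; ¬p there: w6:F. ✗
w6: successors {w7}; ¬p there: w7:T. ✓
w7: successors {w5}; ¬p there: w5:T. ✓
Satisfying worlds: {w0, w3, w6, w7}.

4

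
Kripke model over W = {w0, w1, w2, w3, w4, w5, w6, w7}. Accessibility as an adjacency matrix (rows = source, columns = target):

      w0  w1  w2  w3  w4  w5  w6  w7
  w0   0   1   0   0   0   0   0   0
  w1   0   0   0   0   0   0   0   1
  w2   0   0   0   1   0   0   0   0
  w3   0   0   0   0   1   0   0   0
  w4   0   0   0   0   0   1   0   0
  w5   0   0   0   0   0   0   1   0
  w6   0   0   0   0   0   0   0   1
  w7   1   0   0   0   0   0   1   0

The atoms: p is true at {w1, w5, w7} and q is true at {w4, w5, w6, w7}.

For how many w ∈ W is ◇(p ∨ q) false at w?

1

w0: successors {w1}; p ∨ q there: w1:T. ✓
w1: successors {w7}; p ∨ q there: w7:T. ✓
w2: successors {w3}; p ∨ q there: w3:F. ✗
w3: successors {w4}; p ∨ q there: w4:T. ✓
w4: successors {w5}; p ∨ q there: w5:T. ✓
w5: successors {w6}; p ∨ q there: w6:T. ✓
w6: successors {w7}; p ∨ q there: w7:T. ✓
w7: successors {w0, w6}; p ∨ q there: w0:F, w6:T. ✓
Satisfying worlds: {w0, w1, w3, w4, w5, w6, w7}.
So ◇(p ∨ q) fails at the other 1 world.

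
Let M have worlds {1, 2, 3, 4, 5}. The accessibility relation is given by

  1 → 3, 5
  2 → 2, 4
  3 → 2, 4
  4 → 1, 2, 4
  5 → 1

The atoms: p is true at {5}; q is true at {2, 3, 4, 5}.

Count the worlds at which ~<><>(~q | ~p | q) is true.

1: <><>(~q | ~p | q) is T. ✗
2: <><>(~q | ~p | q) is T. ✗
3: <><>(~q | ~p | q) is T. ✗
4: <><>(~q | ~p | q) is T. ✗
5: <><>(~q | ~p | q) is T. ✗
Satisfying worlds: ∅.

0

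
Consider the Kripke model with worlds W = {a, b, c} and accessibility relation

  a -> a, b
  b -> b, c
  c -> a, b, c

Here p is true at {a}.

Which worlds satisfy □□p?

∅

a: successors {a, b}; □p there: a:F, b:F. ✗
b: successors {b, c}; □p there: b:F, c:F. ✗
c: successors {a, b, c}; □p there: a:F, b:F, c:F. ✗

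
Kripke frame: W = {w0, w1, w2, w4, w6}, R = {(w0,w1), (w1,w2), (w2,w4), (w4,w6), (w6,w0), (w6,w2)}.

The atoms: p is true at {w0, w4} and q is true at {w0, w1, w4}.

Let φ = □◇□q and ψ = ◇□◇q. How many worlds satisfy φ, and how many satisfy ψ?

2 and 3

For □◇□q:
w0: successors {w1}; ◇□q there: w1:T. ✓
w1: successors {w2}; ◇□q there: w2:F. ✗
w2: successors {w4}; ◇□q there: w4:F. ✗
w4: successors {w6}; ◇□q there: w6:T. ✓
w6: successors {w0, w2}; ◇□q there: w0:F, w2:F. ✗
— 2 worlds.
For ◇□◇q:
w0: successors {w1}; □◇q there: w1:T. ✓
w1: successors {w2}; □◇q there: w2:F. ✗
w2: successors {w4}; □◇q there: w4:T. ✓
w4: successors {w6}; □◇q there: w6:T. ✓
w6: successors {w0, w2}; □◇q there: w0:F, w2:F. ✗
— 3 worlds.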